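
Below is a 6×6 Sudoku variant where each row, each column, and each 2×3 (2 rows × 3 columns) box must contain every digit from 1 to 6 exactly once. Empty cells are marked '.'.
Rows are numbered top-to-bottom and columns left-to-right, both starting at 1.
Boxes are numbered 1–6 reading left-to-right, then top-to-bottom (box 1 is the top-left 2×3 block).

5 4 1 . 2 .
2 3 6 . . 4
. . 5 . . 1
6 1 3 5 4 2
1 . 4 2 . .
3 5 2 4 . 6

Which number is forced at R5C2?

6

Row 5 already contains {1, 2, 4}.
Column 2 already contains {1, 3, 4, 5}.
Its 2×3 block (box 5) already contains {1, 2, 3, 4, 5}.
The only value from 1–6 not eliminated is 6, so R5C2 = 6.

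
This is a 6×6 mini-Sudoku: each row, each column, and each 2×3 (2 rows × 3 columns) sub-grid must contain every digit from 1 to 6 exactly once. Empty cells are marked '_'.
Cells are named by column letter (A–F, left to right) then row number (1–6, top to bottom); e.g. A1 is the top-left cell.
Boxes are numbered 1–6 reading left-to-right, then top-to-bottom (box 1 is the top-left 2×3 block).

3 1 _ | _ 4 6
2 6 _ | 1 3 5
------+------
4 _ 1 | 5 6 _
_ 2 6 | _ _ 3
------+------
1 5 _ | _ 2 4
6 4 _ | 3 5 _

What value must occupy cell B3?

3

Row 3 already contains {1, 4, 5, 6}.
Column B already contains {1, 2, 4, 5, 6}.
Its 2×3 block (box 3) already contains {1, 2, 4, 6}.
The only value from 1–6 not eliminated is 3, so B3 = 3.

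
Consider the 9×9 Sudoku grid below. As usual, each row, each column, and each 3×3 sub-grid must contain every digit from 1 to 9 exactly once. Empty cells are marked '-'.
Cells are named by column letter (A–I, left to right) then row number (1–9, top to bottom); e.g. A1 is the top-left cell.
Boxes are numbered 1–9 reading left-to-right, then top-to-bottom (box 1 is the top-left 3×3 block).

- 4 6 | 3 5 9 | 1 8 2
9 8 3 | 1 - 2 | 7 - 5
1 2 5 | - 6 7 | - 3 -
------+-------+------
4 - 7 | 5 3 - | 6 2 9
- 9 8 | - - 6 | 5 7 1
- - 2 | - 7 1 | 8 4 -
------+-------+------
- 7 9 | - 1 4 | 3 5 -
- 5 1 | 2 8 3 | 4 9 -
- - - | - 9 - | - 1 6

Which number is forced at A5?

Row 5 already contains {1, 5, 6, 7, 8, 9}.
Column A already contains {1, 4, 9}.
Its 3×3 block (box 4) already contains {2, 4, 7, 8, 9}.
The only value from 1–9 not eliminated is 3, so A5 = 3.

3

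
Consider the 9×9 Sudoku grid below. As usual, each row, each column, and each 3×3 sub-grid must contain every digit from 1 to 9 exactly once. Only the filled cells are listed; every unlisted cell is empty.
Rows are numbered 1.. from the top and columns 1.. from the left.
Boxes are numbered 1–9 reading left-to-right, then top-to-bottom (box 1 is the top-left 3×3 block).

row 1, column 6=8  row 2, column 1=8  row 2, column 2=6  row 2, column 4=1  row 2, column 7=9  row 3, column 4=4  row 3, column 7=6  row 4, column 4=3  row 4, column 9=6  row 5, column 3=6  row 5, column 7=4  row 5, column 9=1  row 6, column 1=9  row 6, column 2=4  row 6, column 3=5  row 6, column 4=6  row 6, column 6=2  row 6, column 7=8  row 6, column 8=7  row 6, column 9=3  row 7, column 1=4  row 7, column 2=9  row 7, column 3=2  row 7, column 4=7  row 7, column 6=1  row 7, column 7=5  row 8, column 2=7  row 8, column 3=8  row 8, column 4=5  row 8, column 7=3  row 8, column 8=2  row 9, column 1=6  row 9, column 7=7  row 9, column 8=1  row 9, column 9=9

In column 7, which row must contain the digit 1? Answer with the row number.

1

Consider where 1 can go in column 7.
row 4, column 7 is out (box 6 already has a 1).
So the only cell in column 7 that can hold 1 is row 1, column 7.
That is row 1.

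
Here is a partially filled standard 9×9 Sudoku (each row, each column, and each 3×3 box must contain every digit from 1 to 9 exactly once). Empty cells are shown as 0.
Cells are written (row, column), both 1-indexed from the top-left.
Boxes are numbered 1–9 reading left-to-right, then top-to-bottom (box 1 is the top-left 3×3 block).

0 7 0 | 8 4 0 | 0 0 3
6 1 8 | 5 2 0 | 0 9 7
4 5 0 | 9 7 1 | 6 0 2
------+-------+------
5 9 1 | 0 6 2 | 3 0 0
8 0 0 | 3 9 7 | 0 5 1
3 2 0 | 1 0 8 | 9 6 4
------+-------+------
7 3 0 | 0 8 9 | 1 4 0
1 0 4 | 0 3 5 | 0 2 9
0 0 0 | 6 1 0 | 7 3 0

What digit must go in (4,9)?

Row 4 already contains {1, 2, 3, 5, 6, 9}.
Column 9 already contains {1, 2, 3, 4, 7, 9}.
Its 3×3 block (box 6) already contains {1, 3, 4, 5, 6, 9}.
The only value from 1–9 not eliminated is 8, so (4,9) = 8.

8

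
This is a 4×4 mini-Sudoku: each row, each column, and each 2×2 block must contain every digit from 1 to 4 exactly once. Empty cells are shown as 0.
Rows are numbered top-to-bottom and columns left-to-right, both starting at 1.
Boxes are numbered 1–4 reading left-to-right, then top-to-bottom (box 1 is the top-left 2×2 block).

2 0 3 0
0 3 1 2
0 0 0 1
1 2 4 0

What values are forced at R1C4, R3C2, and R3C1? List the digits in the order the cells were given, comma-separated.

4,4,3

For R1C4:
  Row 1 already contains {2, 3}.
  Column 4 already contains {1, 2}.
  Its 2×2 block (box 2) already contains {1, 2, 3}.
  The only value from 1–4 not eliminated is 4, so R1C4 = 4.
For R3C2:
  Row 3 already contains {1}.
  Column 2 already contains {2, 3}.
  Its 2×2 block (box 3) already contains {1, 2}.
  The only value from 1–4 not eliminated is 4, so R3C2 = 4.
For R3C1:
  Consider where 3 can go in box 3.
  R3C2 is out (column 2 already has a 3).
  So the only cell in box 3 that can hold 3 is R3C1.
  So R3C1 = 3.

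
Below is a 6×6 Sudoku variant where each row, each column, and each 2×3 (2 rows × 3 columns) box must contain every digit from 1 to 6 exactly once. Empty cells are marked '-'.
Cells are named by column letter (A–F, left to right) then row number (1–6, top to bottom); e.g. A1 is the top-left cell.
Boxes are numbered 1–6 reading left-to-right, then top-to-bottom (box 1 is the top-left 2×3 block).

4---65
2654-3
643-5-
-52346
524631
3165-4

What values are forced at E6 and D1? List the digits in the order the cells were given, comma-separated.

2,2

For E6:
  Row 6 already contains {1, 3, 4, 5, 6}.
  Column E already contains {3, 4, 5, 6}.
  Its 2×3 block (box 6) already contains {1, 3, 4, 5, 6}.
  The only value from 1–6 not eliminated is 2, so E6 = 2.
For D1:
  Consider where 2 can go in box 2.
  E2 is out (row 2 already has a 2).
  So the only cell in box 2 that can hold 2 is D1.
  So D1 = 2.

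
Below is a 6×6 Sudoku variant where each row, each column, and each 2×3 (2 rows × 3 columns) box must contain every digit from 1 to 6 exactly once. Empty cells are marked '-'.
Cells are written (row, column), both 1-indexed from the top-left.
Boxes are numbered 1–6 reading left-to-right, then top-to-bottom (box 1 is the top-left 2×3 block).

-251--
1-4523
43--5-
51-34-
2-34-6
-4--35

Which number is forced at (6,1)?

Row 6 already contains {3, 4, 5}.
Column 1 already contains {1, 2, 4, 5}.
Its 2×3 block (box 5) already contains {2, 3, 4}.
The only value from 1–6 not eliminated is 6, so (6,1) = 6.

6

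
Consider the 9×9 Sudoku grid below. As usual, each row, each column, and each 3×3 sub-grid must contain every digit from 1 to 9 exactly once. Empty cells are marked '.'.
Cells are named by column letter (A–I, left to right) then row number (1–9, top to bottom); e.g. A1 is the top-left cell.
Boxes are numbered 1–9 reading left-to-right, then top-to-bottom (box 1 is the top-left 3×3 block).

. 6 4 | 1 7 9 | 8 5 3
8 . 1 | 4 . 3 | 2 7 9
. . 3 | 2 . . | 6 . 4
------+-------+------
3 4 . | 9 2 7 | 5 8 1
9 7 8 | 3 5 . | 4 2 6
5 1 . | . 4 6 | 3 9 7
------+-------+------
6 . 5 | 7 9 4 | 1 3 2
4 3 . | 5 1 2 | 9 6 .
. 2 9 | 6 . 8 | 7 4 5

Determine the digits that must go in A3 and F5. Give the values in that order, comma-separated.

For A3:
  Row 3 already contains {2, 3, 4, 6}.
  Column A already contains {3, 4, 5, 6, 8, 9}.
  Its 3×3 block (box 1) already contains {1, 3, 4, 6, 8}.
  The only value from 1–9 not eliminated is 7, so A3 = 7.
For F5:
  Row 5 already contains {2, 3, 4, 5, 6, 7, 8, 9}.
  Column F already contains {2, 3, 4, 6, 7, 8, 9}.
  Its 3×3 block (box 5) already contains {2, 3, 4, 5, 6, 7, 9}.
  The only value from 1–9 not eliminated is 1, so F5 = 1.

7,1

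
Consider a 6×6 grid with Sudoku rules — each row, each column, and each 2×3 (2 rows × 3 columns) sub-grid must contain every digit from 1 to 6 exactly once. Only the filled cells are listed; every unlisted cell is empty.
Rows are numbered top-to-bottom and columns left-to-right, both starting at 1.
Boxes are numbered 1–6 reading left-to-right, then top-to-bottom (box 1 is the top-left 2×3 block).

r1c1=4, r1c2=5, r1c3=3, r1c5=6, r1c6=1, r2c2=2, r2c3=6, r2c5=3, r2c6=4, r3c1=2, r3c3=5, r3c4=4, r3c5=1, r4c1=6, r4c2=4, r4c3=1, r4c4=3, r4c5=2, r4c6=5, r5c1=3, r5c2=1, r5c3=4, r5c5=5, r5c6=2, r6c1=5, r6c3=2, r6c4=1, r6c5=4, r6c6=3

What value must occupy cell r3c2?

3

Row 3 already contains {1, 2, 4, 5}.
Column 2 already contains {1, 2, 4, 5}.
Its 2×3 block (box 3) already contains {1, 2, 4, 5, 6}.
The only value from 1–6 not eliminated is 3, so r3c2 = 3.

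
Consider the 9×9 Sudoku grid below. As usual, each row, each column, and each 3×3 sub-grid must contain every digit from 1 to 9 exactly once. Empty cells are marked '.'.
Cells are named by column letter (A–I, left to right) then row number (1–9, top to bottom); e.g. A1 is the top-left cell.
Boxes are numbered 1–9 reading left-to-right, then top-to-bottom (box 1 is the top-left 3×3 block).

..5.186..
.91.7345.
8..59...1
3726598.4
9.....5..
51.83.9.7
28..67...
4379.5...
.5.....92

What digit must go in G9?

7

Cell G9 itself could take any of {1, 3, 7} by direct elimination.
Consider where 7 can go in row 9.
A9 is out (box 7 already has a 7).
C9 is out (column C already has a 7).
D9 is out (box 8 already has a 7).
E9 is out (column E already has a 7).
F9 is out (column F already has a 7).
So the only cell in row 9 that can hold 7 is G9.
Therefore G9 = 7.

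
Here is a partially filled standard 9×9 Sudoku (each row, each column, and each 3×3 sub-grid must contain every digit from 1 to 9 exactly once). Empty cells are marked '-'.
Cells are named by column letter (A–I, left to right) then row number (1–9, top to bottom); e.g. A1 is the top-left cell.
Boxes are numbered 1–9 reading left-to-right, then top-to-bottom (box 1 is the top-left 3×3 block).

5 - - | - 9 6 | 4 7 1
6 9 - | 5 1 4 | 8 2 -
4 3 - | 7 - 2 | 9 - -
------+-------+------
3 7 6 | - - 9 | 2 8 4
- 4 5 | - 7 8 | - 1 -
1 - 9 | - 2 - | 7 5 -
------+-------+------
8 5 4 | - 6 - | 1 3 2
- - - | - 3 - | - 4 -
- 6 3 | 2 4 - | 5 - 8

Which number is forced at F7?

7

Row 7 already contains {1, 2, 3, 4, 5, 6, 8}.
Column F already contains {2, 4, 6, 8, 9}.
Its 3×3 block (box 8) already contains {2, 3, 4, 6}.
The only value from 1–9 not eliminated is 7, so F7 = 7.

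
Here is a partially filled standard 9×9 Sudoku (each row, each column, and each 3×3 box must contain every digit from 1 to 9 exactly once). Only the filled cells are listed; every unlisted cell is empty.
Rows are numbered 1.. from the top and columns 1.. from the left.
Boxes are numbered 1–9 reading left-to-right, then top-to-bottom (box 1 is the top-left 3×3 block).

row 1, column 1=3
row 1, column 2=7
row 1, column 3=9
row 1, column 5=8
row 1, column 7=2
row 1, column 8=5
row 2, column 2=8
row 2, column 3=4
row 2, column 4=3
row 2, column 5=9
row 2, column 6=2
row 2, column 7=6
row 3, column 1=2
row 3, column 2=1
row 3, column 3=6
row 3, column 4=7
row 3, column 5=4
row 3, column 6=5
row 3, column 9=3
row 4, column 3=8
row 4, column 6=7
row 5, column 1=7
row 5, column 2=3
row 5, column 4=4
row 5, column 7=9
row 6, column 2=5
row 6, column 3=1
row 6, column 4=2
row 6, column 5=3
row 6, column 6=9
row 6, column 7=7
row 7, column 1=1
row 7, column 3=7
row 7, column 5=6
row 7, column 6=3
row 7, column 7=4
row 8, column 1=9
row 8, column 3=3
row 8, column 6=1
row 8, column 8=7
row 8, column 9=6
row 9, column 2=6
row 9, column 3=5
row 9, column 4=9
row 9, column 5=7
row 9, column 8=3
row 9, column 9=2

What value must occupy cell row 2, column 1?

Row 2 already contains {2, 3, 4, 6, 8, 9}.
Column 1 already contains {1, 2, 3, 7, 9}.
Its 3×3 block (box 1) already contains {1, 2, 3, 4, 6, 7, 8, 9}.
The only value from 1–9 not eliminated is 5, so row 2, column 1 = 5.

5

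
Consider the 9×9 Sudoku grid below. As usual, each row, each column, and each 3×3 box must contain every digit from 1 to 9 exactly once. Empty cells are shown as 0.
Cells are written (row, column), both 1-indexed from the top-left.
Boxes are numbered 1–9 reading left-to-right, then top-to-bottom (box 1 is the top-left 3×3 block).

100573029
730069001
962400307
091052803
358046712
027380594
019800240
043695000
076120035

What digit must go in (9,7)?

9

Row 9 already contains {1, 2, 3, 5, 6, 7}.
Column 7 already contains {2, 3, 5, 7, 8}.
Its 3×3 block (box 9) already contains {2, 3, 4, 5}.
The only value from 1–9 not eliminated is 9, so (9,7) = 9.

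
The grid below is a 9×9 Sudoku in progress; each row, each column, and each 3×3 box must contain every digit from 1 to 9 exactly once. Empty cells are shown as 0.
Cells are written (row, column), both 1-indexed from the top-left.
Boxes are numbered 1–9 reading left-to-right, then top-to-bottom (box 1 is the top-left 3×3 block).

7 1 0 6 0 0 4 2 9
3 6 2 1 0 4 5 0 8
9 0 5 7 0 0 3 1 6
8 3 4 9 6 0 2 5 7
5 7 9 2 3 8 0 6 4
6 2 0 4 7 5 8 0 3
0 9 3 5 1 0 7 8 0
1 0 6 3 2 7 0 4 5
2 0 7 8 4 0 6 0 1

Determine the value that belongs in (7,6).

Row 7 already contains {1, 3, 5, 7, 8, 9}.
Column 6 already contains {4, 5, 7, 8}.
Its 3×3 block (box 8) already contains {1, 2, 3, 4, 5, 7, 8}.
The only value from 1–9 not eliminated is 6, so (7,6) = 6.

6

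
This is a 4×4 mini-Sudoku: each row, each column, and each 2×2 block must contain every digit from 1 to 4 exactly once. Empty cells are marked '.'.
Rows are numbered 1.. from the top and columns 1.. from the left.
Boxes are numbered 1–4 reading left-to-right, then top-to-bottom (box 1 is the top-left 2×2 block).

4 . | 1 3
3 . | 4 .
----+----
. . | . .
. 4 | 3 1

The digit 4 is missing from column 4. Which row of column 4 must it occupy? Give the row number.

3

Consider where 4 can go in column 4.
row 2, column 4 is out (row 2 already has a 4).
So the only cell in column 4 that can hold 4 is row 3, column 4.
That is row 3.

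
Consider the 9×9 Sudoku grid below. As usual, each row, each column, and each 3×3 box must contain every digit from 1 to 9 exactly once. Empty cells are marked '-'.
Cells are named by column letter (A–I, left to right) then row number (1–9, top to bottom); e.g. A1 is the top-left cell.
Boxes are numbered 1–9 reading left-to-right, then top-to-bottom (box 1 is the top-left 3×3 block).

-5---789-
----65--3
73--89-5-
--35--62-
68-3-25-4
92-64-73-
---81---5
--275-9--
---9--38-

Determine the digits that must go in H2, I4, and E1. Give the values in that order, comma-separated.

For H2:
  Consider where 7 can go in row 2.
  A2 is out (column A already has a 7).
  B2 is out (box 1 already has a 7).
  C2 is out (box 1 already has a 7).
  D2 is out (column D already has a 7).
  G2 is out (column G already has a 7).
  So the only cell in row 2 that can hold 7 is H2.
  So H2 = 7.
For I4:
  Consider where 9 can go in column I.
  I1 is out (row 1 already has a 9).
  I3 is out (row 3 already has a 9).
  I6 is out (row 6 already has a 9).
  I8 is out (row 8 already has a 9).
  I9 is out (row 9 already has a 9).
  So the only cell in column I that can hold 9 is I4.
  So I4 = 9.
For E1:
  Consider where 3 can go in box 2.
  D1 is out (column D already has a 3).
  D2 is out (row 2 already has a 3).
  D3 is out (row 3 already has a 3).
  So the only cell in box 2 that can hold 3 is E1.
  So E1 = 3.

7,9,3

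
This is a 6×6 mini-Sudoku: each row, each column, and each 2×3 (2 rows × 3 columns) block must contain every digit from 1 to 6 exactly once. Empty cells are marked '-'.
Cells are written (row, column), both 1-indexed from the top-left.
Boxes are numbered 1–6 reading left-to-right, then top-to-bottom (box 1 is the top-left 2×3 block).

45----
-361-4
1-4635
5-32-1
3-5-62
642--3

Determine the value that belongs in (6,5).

1

Cell (6,5) itself could take any of {1, 5} by direct elimination.
Consider where 1 can go in box 6.
(5,4) is out (column 4 already has a 1).
(6,4) is out (column 4 already has a 1).
So the only cell in box 6 that can hold 1 is (6,5).
Therefore (6,5) = 1.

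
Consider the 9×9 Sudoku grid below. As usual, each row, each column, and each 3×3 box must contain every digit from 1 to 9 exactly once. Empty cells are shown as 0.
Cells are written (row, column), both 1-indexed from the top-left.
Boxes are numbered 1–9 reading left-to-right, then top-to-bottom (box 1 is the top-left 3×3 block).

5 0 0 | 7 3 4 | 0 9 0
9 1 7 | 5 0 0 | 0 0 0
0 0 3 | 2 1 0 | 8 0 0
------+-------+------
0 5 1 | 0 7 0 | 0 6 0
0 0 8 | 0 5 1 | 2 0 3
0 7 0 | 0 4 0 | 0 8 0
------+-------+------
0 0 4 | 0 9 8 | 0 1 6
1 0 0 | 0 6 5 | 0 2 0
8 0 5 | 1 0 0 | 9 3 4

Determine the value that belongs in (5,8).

Cell (5,8) itself could take any of {4, 7} by direct elimination.
Consider where 7 can go in row 5.
(5,1) is out (box 4 already has a 7).
(5,2) is out (column 2 already has a 7).
(5,4) is out (column 4 already has a 7).
So the only cell in row 5 that can hold 7 is (5,8).
Therefore (5,8) = 7.

7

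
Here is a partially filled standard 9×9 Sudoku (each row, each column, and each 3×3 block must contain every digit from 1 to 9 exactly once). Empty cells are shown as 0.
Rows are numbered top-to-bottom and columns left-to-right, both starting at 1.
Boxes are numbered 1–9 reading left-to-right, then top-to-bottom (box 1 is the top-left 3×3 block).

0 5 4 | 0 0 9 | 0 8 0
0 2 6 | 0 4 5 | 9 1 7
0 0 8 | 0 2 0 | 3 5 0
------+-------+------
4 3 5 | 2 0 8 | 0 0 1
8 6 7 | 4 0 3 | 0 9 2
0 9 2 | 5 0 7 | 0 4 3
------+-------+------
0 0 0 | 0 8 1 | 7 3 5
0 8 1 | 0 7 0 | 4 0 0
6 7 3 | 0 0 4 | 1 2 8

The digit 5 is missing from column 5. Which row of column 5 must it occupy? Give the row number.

Consider where 5 can go in column 5.
R1C5 is out (row 1 already has a 5).
R4C5 is out (row 4 already has a 5).
R5C5 is out (box 5 already has a 5).
R6C5 is out (row 6 already has a 5).
So the only cell in column 5 that can hold 5 is R9C5.
That is row 9.

9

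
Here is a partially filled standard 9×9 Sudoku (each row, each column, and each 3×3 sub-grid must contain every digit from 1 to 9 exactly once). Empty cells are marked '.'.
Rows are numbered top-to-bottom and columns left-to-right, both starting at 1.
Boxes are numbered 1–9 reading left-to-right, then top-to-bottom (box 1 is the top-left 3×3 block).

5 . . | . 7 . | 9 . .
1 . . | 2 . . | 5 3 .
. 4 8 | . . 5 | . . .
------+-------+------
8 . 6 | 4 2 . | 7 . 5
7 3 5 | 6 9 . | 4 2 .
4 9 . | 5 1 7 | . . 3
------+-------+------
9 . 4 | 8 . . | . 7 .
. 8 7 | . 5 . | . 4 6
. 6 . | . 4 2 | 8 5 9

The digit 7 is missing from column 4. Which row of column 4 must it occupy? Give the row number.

9

Consider where 7 can go in column 4.
R1C4 is out (row 1 already has a 7).
R3C4 is out (box 2 already has a 7).
R8C4 is out (row 8 already has a 7).
So the only cell in column 4 that can hold 7 is R9C4.
That is row 9.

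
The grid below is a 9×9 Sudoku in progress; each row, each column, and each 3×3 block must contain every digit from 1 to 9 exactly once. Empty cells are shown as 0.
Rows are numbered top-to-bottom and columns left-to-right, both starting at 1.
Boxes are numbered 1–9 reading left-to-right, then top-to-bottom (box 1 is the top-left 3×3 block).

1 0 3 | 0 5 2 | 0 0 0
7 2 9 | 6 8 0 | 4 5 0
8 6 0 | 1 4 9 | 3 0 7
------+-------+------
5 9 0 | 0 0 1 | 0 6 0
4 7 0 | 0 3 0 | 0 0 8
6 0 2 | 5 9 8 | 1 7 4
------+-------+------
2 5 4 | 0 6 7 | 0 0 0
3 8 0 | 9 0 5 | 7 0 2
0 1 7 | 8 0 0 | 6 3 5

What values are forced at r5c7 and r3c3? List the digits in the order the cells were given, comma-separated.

5,5

For r5c7:
  Consider where 5 can go in box 6.
  r4c7 is out (row 4 already has a 5).
  r4c9 is out (row 4 already has a 5).
  r5c8 is out (column 8 already has a 5).
  So the only cell in box 6 that can hold 5 is r5c7.
  So r5c7 = 5.
For r3c3:
  Row 3 already contains {1, 3, 4, 6, 7, 8, 9}.
  Column 3 already contains {2, 3, 4, 7, 9}.
  Its 3×3 block (box 1) already contains {1, 2, 3, 6, 7, 8, 9}.
  The only value from 1–9 not eliminated is 5, so r3c3 = 5.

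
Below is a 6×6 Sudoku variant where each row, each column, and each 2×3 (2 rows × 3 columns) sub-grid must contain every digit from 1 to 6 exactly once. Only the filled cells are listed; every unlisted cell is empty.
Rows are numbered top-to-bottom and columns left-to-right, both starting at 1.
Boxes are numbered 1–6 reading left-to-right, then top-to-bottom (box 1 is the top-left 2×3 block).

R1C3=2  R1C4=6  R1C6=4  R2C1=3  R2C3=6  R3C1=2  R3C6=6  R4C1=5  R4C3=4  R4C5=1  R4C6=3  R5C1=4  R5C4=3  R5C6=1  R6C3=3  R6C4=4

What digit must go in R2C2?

Cell R2C2 itself could take any of {1, 4, 5} by direct elimination.
Consider where 4 can go in row 2.
R2C4 is out (column 4 already has a 4).
R2C5 is out (box 2 already has a 4).
R2C6 is out (column 6 already has a 4).
So the only cell in row 2 that can hold 4 is R2C2.
Therefore R2C2 = 4.

4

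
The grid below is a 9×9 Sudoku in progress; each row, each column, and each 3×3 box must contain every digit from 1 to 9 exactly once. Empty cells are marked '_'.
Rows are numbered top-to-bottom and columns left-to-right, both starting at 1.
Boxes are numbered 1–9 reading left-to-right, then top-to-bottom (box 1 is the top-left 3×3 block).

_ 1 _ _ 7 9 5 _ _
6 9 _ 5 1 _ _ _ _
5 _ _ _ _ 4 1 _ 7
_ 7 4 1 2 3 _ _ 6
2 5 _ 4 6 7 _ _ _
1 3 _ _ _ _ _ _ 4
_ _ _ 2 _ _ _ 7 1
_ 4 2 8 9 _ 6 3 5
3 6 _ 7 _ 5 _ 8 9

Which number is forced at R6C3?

6

Cell R6C3 itself could take any of {6, 8, 9} by direct elimination.
Consider where 6 can go in column 3.
R1C3 is out (box 1 already has a 6). R2C3 is out (row 2 already has a 6). R3C3 is out (box 1 already has a 6). R5C3 is out (row 5 already has a 6). The remaining empty cells in column 3 are similarly blocked.
So the only cell in column 3 that can hold 6 is R6C3.
Therefore R6C3 = 6.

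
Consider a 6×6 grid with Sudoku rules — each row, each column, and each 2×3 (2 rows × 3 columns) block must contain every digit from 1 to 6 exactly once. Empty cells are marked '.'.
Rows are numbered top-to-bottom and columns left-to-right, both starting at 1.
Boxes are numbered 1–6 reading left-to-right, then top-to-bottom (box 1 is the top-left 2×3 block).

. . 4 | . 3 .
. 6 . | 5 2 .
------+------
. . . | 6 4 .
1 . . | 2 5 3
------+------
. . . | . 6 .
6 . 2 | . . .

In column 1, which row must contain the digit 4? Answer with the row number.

5

Consider where 4 can go in column 1.
r1c1 is out (row 1 already has a 4).
r2c1 is out (box 1 already has a 4).
r3c1 is out (row 3 already has a 4).
So the only cell in column 1 that can hold 4 is r5c1.
That is row 5.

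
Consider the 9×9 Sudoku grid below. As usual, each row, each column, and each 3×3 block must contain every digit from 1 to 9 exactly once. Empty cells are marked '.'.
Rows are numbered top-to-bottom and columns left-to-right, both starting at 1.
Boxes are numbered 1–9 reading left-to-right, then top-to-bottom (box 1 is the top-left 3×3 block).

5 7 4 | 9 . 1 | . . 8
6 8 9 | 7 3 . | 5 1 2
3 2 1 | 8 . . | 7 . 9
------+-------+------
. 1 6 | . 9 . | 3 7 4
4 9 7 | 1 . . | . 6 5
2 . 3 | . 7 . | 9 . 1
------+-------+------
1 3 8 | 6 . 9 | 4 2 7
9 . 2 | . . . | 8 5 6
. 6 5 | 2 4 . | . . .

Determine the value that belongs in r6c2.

Row 6 already contains {1, 2, 3, 7, 9}.
Column 2 already contains {1, 2, 3, 6, 7, 8, 9}.
Its 3×3 block (box 4) already contains {1, 2, 3, 4, 6, 7, 9}.
The only value from 1–9 not eliminated is 5, so r6c2 = 5.

5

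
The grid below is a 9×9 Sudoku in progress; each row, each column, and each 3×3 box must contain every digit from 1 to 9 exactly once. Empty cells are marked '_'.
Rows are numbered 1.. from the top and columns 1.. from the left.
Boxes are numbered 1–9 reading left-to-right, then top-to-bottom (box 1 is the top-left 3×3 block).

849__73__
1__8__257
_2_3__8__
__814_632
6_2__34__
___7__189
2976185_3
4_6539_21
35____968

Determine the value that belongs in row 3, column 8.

Cell row 3, column 8 itself could take any of {1, 4, 9} by direct elimination.
Consider where 9 can go in column 8.
row 1, column 8 is out (row 1 already has a 9).
row 5, column 8 is out (box 6 already has a 9).
row 7, column 8 is out (row 7 already has a 9).
So the only cell in column 8 that can hold 9 is row 3, column 8.
Therefore row 3, column 8 = 9.

9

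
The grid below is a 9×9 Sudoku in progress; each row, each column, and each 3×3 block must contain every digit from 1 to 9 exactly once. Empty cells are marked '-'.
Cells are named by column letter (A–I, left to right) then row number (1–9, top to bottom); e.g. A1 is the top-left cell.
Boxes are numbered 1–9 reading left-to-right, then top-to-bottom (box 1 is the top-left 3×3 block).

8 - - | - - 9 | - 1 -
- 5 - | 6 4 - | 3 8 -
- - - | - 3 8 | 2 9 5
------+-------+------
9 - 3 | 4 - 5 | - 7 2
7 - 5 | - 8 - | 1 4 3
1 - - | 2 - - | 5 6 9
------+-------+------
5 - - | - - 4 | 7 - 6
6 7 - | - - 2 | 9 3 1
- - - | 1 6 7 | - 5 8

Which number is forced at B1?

Cell B1 itself could take any of {2, 3, 4, 6} by direct elimination.
Consider where 3 can go in row 1.
C1 is out (column C already has a 3).
D1 is out (box 2 already has a 3).
E1 is out (column E already has a 3).
G1 is out (column G already has a 3).
I1 is out (column I already has a 3).
So the only cell in row 1 that can hold 3 is B1.
Therefore B1 = 3.

3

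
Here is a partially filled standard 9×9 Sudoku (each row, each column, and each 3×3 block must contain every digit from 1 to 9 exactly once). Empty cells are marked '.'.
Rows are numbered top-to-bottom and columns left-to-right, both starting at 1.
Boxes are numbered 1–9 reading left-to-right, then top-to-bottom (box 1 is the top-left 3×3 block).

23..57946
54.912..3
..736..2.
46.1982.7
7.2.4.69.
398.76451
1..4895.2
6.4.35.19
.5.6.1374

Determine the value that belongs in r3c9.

Cell r3c9 itself could take any of {5, 8} by direct elimination.
Consider where 5 can go in row 3.
r3c1 is out (column 1 already has a 5).
r3c2 is out (column 2 already has a 5).
r3c6 is out (column 6 already has a 5).
r3c7 is out (column 7 already has a 5).
So the only cell in row 3 that can hold 5 is r3c9.
Therefore r3c9 = 5.

5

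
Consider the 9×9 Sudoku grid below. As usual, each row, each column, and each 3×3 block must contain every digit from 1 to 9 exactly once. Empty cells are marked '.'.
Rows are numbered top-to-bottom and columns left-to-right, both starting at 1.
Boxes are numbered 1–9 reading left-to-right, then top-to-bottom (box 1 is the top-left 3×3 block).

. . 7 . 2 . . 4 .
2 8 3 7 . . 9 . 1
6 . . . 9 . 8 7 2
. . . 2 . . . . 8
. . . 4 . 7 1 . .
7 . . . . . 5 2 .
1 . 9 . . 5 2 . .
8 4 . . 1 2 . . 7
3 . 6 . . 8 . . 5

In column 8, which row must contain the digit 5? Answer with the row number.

2

Consider where 5 can go in column 8.
r4c8 is out (box 6 already has a 5).
r5c8 is out (box 6 already has a 5).
r7c8 is out (row 7 already has a 5).
r8c8 is out (box 9 already has a 5).
r9c8 is out (row 9 already has a 5).
So the only cell in column 8 that can hold 5 is r2c8.
That is row 2.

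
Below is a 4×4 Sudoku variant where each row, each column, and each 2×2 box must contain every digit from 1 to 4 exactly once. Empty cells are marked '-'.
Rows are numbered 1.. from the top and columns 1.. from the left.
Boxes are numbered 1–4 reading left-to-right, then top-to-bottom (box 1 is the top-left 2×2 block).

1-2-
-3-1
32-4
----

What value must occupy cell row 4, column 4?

Cell row 4, column 4 itself could take any of {2, 3} by direct elimination.
Consider where 2 can go in box 4.
row 3, column 3 is out (row 3 already has a 2).
row 4, column 3 is out (column 3 already has a 2).
So the only cell in box 4 that can hold 2 is row 4, column 4.
Therefore row 4, column 4 = 2.

2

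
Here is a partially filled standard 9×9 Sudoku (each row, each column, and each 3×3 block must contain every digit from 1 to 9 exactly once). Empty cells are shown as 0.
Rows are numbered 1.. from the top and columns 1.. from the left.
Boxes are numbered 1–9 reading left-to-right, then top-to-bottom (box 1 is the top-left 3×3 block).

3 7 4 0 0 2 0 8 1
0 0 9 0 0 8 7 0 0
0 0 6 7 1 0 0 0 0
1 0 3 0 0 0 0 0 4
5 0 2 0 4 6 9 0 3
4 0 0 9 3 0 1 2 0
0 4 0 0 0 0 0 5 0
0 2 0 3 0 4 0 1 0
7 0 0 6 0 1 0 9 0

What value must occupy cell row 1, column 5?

9

Cell row 1, column 5 itself could take any of {5, 6, 9} by direct elimination.
Consider where 9 can go in row 1.
row 1, column 4 is out (column 4 already has a 9).
row 1, column 7 is out (column 7 already has a 9).
So the only cell in row 1 that can hold 9 is row 1, column 5.
Therefore row 1, column 5 = 9.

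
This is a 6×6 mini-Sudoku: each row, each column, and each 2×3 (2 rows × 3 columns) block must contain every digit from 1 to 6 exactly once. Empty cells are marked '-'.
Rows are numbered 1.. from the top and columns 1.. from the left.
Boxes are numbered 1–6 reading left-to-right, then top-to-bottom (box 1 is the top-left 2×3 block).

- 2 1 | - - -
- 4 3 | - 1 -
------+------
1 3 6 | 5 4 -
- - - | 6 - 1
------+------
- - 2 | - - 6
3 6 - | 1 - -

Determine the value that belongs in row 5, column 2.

1

Cell row 5, column 2 itself could take any of {1, 5} by direct elimination.
Consider where 1 can go in column 2.
row 4, column 2 is out (row 4 already has a 1).
So the only cell in column 2 that can hold 1 is row 5, column 2.
Therefore row 5, column 2 = 1.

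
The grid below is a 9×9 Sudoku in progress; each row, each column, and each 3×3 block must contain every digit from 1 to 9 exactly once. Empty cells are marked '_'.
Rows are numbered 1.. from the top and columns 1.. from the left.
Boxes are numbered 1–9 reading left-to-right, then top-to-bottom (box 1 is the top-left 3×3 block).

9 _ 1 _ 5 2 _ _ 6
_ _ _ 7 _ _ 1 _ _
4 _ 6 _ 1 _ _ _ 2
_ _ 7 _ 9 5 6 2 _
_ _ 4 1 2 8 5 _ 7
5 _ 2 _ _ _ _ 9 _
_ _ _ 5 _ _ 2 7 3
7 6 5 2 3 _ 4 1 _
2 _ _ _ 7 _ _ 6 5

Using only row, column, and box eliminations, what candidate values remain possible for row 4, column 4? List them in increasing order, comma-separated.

Row 4 already contains {2, 5, 6, 7, 9}.
Column 4 already contains {1, 2, 5, 7}.
Its 3×3 block (box 5) already contains {1, 2, 5, 8, 9}.
Removing those from 1–9 leaves {3, 4} as the candidates for row 4, column 4.

3,4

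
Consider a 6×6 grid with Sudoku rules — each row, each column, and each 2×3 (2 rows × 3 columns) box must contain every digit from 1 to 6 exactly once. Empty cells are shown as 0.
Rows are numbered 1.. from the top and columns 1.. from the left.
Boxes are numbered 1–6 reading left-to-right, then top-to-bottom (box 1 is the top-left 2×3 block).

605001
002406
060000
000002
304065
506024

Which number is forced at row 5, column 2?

2

Cell row 5, column 2 itself could take any of {1, 2} by direct elimination.
Consider where 2 can go in column 2.
row 1, column 2 is out (box 1 already has a 2).
row 2, column 2 is out (row 2 already has a 2).
row 4, column 2 is out (row 4 already has a 2).
row 6, column 2 is out (row 6 already has a 2).
So the only cell in column 2 that can hold 2 is row 5, column 2.
Therefore row 5, column 2 = 2.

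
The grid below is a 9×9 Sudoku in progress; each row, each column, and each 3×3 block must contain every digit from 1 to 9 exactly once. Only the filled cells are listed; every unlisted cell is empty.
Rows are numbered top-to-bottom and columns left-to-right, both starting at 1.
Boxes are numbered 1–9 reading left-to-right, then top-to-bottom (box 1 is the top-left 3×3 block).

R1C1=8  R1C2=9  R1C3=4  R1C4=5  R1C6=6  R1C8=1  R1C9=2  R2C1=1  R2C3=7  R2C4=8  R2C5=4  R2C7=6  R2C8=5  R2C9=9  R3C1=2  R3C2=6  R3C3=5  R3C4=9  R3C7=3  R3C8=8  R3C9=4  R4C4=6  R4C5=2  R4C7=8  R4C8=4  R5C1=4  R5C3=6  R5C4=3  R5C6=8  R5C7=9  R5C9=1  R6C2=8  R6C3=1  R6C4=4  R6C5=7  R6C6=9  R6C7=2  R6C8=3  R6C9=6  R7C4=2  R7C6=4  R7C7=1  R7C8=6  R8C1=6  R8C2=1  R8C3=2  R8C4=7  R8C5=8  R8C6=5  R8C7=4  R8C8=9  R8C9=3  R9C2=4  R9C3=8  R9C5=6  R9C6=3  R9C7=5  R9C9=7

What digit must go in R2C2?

Row 2 already contains {1, 4, 5, 6, 7, 8, 9}.
Column 2 already contains {1, 4, 6, 8, 9}.
Its 3×3 block (box 1) already contains {1, 2, 4, 5, 6, 7, 8, 9}.
The only value from 1–9 not eliminated is 3, so R2C2 = 3.

3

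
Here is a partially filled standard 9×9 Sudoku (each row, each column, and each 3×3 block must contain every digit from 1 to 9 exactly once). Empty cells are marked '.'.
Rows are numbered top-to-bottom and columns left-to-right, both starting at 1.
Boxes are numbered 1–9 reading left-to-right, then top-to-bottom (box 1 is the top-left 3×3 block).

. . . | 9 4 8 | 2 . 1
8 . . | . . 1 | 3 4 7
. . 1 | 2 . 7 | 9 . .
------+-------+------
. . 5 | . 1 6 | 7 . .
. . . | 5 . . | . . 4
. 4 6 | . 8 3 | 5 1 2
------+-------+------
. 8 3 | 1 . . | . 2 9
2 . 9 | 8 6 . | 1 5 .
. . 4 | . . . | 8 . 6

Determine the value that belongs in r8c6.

4

Row 8 already contains {1, 2, 5, 6, 8, 9}.
Column 6 already contains {1, 3, 6, 7, 8}.
Its 3×3 block (box 8) already contains {1, 6, 8}.
The only value from 1–9 not eliminated is 4, so r8c6 = 4.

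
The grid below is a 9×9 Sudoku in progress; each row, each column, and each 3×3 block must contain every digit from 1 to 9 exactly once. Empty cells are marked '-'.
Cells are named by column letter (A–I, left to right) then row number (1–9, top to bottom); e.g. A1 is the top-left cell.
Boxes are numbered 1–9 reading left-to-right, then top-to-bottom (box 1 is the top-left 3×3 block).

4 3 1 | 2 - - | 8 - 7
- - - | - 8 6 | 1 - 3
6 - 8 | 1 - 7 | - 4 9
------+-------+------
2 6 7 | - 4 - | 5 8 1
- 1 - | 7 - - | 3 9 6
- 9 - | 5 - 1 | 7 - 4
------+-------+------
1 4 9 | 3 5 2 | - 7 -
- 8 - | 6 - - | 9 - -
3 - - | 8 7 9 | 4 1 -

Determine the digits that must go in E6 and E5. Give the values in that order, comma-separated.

For E6:
  Consider where 6 can go in box 5.
  D4 is out (row 4 already has a 6).
  F4 is out (row 4 already has a 6).
  E5 is out (row 5 already has a 6).
  F5 is out (row 5 already has a 6).
  So the only cell in box 5 that can hold 6 is E6.
  So E6 = 6.
For E5:
  Row 5 already contains {1, 3, 6, 7, 9}.
  Column E already contains {4, 5, 7, 8}.
  Its 3×3 block (box 5) already contains {1, 4, 5, 7}.
  The only value from 1–9 not eliminated is 2, so E5 = 2.

6,2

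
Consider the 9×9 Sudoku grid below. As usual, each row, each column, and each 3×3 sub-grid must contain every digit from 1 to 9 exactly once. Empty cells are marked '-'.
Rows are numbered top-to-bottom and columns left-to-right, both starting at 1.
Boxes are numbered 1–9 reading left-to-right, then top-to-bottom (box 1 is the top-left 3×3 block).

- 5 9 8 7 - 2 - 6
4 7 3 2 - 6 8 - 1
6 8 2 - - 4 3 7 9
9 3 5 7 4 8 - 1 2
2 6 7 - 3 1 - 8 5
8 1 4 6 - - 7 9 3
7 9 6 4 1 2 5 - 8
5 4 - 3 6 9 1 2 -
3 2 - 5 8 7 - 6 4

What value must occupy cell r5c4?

9

Row 5 already contains {1, 2, 3, 5, 6, 7, 8}.
Column 4 already contains {2, 3, 4, 5, 6, 7, 8}.
Its 3×3 block (box 5) already contains {1, 3, 4, 6, 7, 8}.
The only value from 1–9 not eliminated is 9, so r5c4 = 9.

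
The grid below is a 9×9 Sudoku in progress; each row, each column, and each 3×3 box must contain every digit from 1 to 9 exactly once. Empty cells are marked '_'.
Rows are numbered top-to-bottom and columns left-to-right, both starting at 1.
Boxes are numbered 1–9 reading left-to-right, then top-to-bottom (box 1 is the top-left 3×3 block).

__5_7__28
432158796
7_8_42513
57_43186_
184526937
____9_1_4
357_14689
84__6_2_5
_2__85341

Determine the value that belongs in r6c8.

Row 6 already contains {1, 4, 9}.
Column 8 already contains {1, 2, 3, 4, 6, 8, 9}.
Its 3×3 block (box 6) already contains {1, 3, 4, 6, 7, 8, 9}.
The only value from 1–9 not eliminated is 5, so r6c8 = 5.

5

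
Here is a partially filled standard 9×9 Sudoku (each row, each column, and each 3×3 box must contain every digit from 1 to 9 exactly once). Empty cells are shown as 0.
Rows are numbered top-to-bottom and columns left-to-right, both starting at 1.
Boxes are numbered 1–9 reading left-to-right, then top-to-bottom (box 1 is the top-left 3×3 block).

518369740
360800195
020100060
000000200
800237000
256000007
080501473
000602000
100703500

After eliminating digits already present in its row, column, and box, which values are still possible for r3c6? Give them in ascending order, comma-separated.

4,5

Row 3 already contains {1, 2, 6}.
Column 6 already contains {1, 2, 3, 7, 9}.
Its 3×3 block (box 2) already contains {1, 3, 6, 8, 9}.
Removing those from 1–9 leaves {4, 5} as the candidates for r3c6.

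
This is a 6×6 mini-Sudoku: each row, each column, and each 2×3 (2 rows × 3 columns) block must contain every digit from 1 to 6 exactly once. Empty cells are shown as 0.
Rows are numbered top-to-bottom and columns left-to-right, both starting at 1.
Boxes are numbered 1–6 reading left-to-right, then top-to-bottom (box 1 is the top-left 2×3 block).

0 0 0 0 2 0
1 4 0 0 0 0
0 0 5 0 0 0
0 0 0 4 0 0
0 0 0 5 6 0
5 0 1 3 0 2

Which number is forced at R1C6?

4

Cell R1C6 itself could take any of {1, 3, 4, 5, 6} by direct elimination.
Consider where 4 can go in row 1.
R1C1 is out (box 1 already has a 4).
R1C2 is out (column 2 already has a 4).
R1C3 is out (box 1 already has a 4).
R1C4 is out (column 4 already has a 4).
So the only cell in row 1 that can hold 4 is R1C6.
Therefore R1C6 = 4.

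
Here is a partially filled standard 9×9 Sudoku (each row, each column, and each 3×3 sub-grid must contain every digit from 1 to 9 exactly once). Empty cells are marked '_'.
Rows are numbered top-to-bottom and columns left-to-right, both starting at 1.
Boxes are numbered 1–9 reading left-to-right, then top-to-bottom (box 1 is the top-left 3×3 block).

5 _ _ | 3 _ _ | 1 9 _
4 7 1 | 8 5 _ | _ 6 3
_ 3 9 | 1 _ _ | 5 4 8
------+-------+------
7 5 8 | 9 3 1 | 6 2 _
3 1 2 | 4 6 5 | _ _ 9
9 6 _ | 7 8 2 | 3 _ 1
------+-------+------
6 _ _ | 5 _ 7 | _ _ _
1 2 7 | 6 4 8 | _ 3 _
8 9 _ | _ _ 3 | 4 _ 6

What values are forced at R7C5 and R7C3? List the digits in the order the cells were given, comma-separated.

For R7C5:
  Consider where 9 can go in column 5.
  R1C5 is out (row 1 already has a 9).
  R3C5 is out (row 3 already has a 9).
  R9C5 is out (row 9 already has a 9).
  So the only cell in column 5 that can hold 9 is R7C5.
  So R7C5 = 9.
For R7C3:
  Consider where 3 can go in row 7.
  R7C2 is out (column 2 already has a 3).
  R7C5 is out (column 5 already has a 3).
  R7C7 is out (column 7 already has a 3).
  R7C8 is out (column 8 already has a 3).
  R7C9 is out (column 9 already has a 3).
  So the only cell in row 7 that can hold 3 is R7C3.
  So R7C3 = 3.

9,3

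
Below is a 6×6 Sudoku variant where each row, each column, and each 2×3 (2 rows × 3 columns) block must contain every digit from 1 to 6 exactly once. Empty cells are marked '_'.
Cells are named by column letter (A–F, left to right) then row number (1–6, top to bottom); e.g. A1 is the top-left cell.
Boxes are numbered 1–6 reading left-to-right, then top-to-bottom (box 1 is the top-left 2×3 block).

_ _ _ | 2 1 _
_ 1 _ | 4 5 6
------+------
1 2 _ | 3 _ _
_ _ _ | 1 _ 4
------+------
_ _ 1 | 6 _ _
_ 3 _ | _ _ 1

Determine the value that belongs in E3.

6

Row 3 already contains {1, 2, 3}.
Column E already contains {1, 5}.
Its 2×3 block (box 4) already contains {1, 3, 4}.
The only value from 1–6 not eliminated is 6, so E3 = 6.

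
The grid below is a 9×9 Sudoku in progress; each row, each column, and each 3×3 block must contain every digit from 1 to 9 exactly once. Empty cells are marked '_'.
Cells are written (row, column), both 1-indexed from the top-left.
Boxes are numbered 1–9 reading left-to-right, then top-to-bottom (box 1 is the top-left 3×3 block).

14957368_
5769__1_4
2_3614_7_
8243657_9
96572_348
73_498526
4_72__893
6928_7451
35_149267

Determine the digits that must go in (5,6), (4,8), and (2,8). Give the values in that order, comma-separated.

1,1,3

For (5,6):
  Row 5 already contains {2, 3, 4, 5, 6, 7, 8, 9}.
  Column 6 already contains {3, 4, 5, 7, 8, 9}.
  Its 3×3 block (box 5) already contains {2, 3, 4, 5, 6, 7, 8, 9}.
  The only value from 1–9 not eliminated is 1, so (5,6) = 1.
For (4,8):
  Row 4 already contains {2, 3, 4, 5, 6, 7, 8, 9}.
  Column 8 already contains {2, 4, 5, 6, 7, 8, 9}.
  Its 3×3 block (box 6) already contains {2, 3, 4, 5, 6, 7, 8, 9}.
  The only value from 1–9 not eliminated is 1, so (4,8) = 1.
For (2,8):
  Row 2 already contains {1, 4, 5, 6, 7, 9}.
  Column 8 already contains {2, 4, 5, 6, 7, 8, 9}.
  Its 3×3 block (box 3) already contains {1, 4, 6, 7, 8}.
  The only value from 1–9 not eliminated is 3, so (2,8) = 3.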